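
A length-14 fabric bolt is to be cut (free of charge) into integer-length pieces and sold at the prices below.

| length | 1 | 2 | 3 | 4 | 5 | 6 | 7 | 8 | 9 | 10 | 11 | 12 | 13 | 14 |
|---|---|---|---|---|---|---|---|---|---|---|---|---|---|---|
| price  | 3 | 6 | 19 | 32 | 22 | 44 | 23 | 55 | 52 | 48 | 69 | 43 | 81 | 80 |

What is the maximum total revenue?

Build v[k] bottom-up: v[k] = max over allowed piece i of (p[i] + v[k−i]).
v[1] = 3
v[2] = 6  (first piece 1, then v[1]=3)
v[3] = 19
v[4] = 32
v[5] = 35  (first piece 1, then v[4]=32)
v[6] = 44
v[7] = 51  (first piece 3, then v[4]=32)
v[8] = 64  (first piece 4, then v[4]=32)
v[9] = 67  (first piece 1, then v[8]=64)
v[10] = 76  (first piece 4, then v[6]=44)
v[11] = 83  (first piece 3, then v[8]=64)
v[12] = 96  (first piece 4, then v[8]=64)
v[13] = 99  (first piece 1, then v[12]=96)
v[14] = 108  (first piece 4, then v[10]=76)
One optimal cutting: 6 + 4 + 4 → $44 + $32 + $32 = $108.

108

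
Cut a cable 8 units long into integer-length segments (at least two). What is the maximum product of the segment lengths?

Let f[k] be the best product for length k (with at least one cut). For each first piece i, the rest contributes max(k−i, f[k−i]).
Small cases: f[2]=1.
f[3] = 1·max(2,1) = 1·2 = 2
f[4] = 2·max(2,1) = 2·2 = 4
f[5] = 2·max(3,2) = 2·3 = 6
f[6] = 3·max(3,2) = 3·3 = 9
f[7] = 2·max(5,6) = 2·6 = 12
f[8] = 2·max(6,9) = 2·9 = 18
One optimal split: 3 + 3 + 2; product 3·3·2 = 18.

18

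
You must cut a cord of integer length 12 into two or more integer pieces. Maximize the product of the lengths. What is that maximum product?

Define f[k] = max over 1≤i<k of i · max(k−i, f[k−i]); the inner max lets the remainder stay uncut if that's better.
f[2] = 1×max(1,0) = 1×1 = 1
f[3] = max(1×2, 2×1) = 2
f[4] = max(1×3, 2×2, 3×1) = 4
f[5] = max(1×4, 2×3, 3×2, 4×1) = 6
f[6] = max(1×6, 2×4, 3×3, 4×2, 5×1) = 9
f[7] = max(1×9, 2×6, 3×4, 4×3, 5×2, 6×1) = 12
f[8] = max(1×12, 2×9, 3×6, …, 6×2, 7×1) = 18
f[9] = max(1×18, 2×12, 3×9, …, 7×2, 8×1) = 27
f[10] = max(1×27, 2×18, 3×12, …, 8×2, 9×1) = 36
f[11] = max(1×36, 2×27, 3×18, …, 9×2, 10×1) = 54
f[12] = max(1×54, 2×36, 3×27, …, 10×2, 11×1) = 81
One optimal split: 3 + 3 + 3 + 3; product 3×3×3×3 = 81.

81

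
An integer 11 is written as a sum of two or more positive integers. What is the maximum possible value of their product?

Fill P[k] for k=2..11: at each k try every first piece i and multiply by the better of (k−i) uncut or P[k−i].
Small cases: P[2]=1, P[3]=2.
P[4] = max(1×3, 2×2, 3×1) = 4
P[5] = max(1×4, 2×3, 3×2, 4×1) = 6
P[6] = max(1×6, 2×4, 3×3, 4×2, 5×1) = 9
P[7] = max(1×9, 2×6, 3×4, 4×3, 5×2, 6×1) = 12
P[8] = max(1×12, 2×9, 3×6, …, 6×2, 7×1) = 18
P[9] = max(1×18, 2×12, 3×9, …, 7×2, 8×1) = 27
P[10] = max(1×27, 2×18, 3×12, …, 8×2, 9×1) = 36
P[11] = max(1×36, 2×27, 3×18, …, 9×2, 10×1) = 54
One optimal split: 3 + 3 + 3 + 2; product 3×3×3×2 = 54.

54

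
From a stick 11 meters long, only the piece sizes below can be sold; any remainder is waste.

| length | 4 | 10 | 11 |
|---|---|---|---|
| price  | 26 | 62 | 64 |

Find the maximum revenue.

64

Consider every possible first cut. best[k] is the best of p[i]+best[k−i] over all sellable i≤k.
best[1] = 0
best[2] = 0
best[3] = 0
best[4] = 26
best[5] = 26
best[6] = 26
best[7] = 26
best[8] = 52  (first piece 4, then best[4]=26)
best[9] = 52
best[10] = 62
best[11] = 64
One optimal cutting: 11 → $64.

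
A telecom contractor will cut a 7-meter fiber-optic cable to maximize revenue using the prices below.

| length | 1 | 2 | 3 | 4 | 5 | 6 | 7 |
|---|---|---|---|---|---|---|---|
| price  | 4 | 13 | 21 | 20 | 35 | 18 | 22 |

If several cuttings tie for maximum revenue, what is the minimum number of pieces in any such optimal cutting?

2

Consider every possible first cut. r[k] is the best of p[i]+r[k−i] over all sellable i≤k.
r[1] = 4
r[2] = 13
r[3] = 21
r[4] = 26  (first piece 2, then r[2]=13)
r[5] = 35
r[6] = 42  (first piece 3, then r[3]=21)
r[7] = 48  (first piece 2, then r[5]=35)
Maximum revenue is $48.
Now minimize piece count subject to staying optimal: for each k, pieces[k] = 1 + min over i with p[i]+r[k−i]=r[k] of pieces[k−i].
pieces[4] = 2
pieces[5] = 1
pieces[6] = 2
pieces[7] = 2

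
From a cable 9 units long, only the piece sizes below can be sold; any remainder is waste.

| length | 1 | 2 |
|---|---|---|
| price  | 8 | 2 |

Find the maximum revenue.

72

Consider every possible first cut. r[k] is the best of p[i]+r[k−i] over all sellable i≤k.
r[1] = 8
r[2] = max(8+8, 2+0) = 16
r[3] = max(8+16, 2+8) = 24
r[4] = max(8+24, 2+16) = 32
r[5] = max(8+32, 2+24) = 40
r[6] = max(8+40, 2+32) = 48
r[7] = max(8+48, 2+40) = 56
r[8] = max(8+56, 2+48) = 64
r[9] = max(8+64, 2+56) = 72
One optimal cutting: 1 + 1 + 1 + 1 + 1 + 1 + 1 + 1 + 1 → 72.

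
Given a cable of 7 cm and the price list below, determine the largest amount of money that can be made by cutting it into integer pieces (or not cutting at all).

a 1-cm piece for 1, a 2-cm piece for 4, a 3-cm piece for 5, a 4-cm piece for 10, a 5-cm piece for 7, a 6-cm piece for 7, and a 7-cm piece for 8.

Build R[k] bottom-up: R[k] = max over allowed piece i of (p[i] + R[k−i]).
R[1] = 1
R[2] = 4
R[3] = 5  (first piece 1, then R[2]=4)
R[4] = 10
R[5] = 11  (first piece 1, then R[4]=10)
R[6] = 14  (first piece 2, then R[4]=10)
R[7] = 15  (first piece 1, then R[6]=14)
One optimal cutting: 4 + 2 + 1 → 10 + 4 + 1 = 15.

15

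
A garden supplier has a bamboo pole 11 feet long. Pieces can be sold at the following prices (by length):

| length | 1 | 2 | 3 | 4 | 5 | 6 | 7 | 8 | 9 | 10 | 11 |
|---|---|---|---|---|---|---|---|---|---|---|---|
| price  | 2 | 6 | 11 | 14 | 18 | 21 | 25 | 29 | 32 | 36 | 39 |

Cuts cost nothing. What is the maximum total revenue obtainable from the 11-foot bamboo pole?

Build v[k] bottom-up: v[k] = max over allowed piece i of (p[i] + v[k−i]).
v[1] = 2
v[2] = max(2+2, 6+0) = 6
v[3] = max(2+6, 6+2, 11+0) = 11
v[4] = max(2+11, 6+6, 11+2, 14+0) = 14
v[5] = max(2+14, 6+11, 11+6, 14+2, 18+0) = 18
v[6] = max(2+18, 6+14, 11+11, 14+6, 18+2, 21+0) = 22
v[7] = max(2+22, 6+18, 11+14, …, 21+2, 25+0) = 25
v[8] = max(2+25, 6+22, 11+18, …, 25+2, 29+0) = 29
v[9] = max(2+29, 6+25, 11+22, …, 29+2, 32+0) = 33
v[10] = max(2+33, 6+29, 11+25, …, 32+2, 36+0) = 36
v[11] = max(2+36, 6+33, 11+29, …, 36+2, 39+0) = 40
One optimal cutting: 5 + 3 + 3 → $18 + $11 + $11 = $40.

40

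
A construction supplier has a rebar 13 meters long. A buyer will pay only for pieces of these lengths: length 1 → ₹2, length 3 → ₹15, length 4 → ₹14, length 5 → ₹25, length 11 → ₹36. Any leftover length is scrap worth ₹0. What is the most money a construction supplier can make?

Consider every possible first cut. r[k] is the best of p[i]+r[k−i] over all sellable i≤k.
r[1] = 2
r[2] = 4  (first piece 1, then r[1]=2)
r[3] = max(2+4, 15+0) = 15
r[4] = max(2+15, 15+2, 14+0) = 17
r[5] = max(2+17, 15+4, 14+2, 25+0) = 25
r[6] = max(2+25, 15+15, 14+4, 25+2) = 30
r[7] = max(2+30, 15+17, 14+15, 25+4) = 32
r[8] = max(2+32, 15+25, 14+17, 25+15) = 40
r[9] = max(2+40, 15+30, 14+25, 25+17) = 45
r[10] = max(2+45, 15+32, 14+30, 25+25) = 50
r[11] = max(2+50, 15+40, 14+32, 25+30, 36+0) = 55
r[12] = max(2+55, 15+45, 14+40, 25+32, 36+2) = 60
r[13] = max(2+60, 15+50, 14+45, 25+40, 36+4) = 65
One optimal cutting: 5 + 5 + 3 → ₹65.

65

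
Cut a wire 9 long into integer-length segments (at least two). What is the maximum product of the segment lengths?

27

Define m[k] = max over 1≤i<k of i · max(k−i, m[k−i]); the inner max lets the remainder stay uncut if that's better.
m[2] = 1×max(1,0) = 1×1 = 1
m[3] = max(1×2, 2×1) = 2
m[4] = max(1×3, 2×2, 3×1) = 4
m[5] = max(1×4, 2×3, 3×2, 4×1) = 6
m[6] = max(1×6, 2×4, 3×3, 4×2, 5×1) = 9
m[7] = max(1×9, 2×6, 3×4, 4×3, 5×2, 6×1) = 12
m[8] = max(1×12, 2×9, 3×6, …, 6×2, 7×1) = 18
m[9] = max(1×18, 2×12, 3×9, …, 7×2, 8×1) = 27
One optimal split: 3 + 3 + 3; product 3×3×3 = 27.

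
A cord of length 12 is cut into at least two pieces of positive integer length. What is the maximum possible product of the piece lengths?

Let prod[k] be the best product for length k (with at least one cut). For each first piece i, the rest contributes max(k−i, prod[k−i]).
prod[2] = 1×max(1,0) = 1×1 = 1
prod[3] = 1×max(2,1) = 1×2 = 2
prod[4] = 2×max(2,1) = 2×2 = 4
prod[5] = 2×max(3,2) = 2×3 = 6
prod[6] = 3×max(3,2) = 3×3 = 9
prod[7] = 2×max(5,6) = 2×6 = 12
prod[8] = 2×max(6,9) = 2×9 = 18
prod[9] = 3×max(6,9) = 3×9 = 27
prod[10] = 2×max(8,18) = 2×18 = 36
prod[11] = 2×max(9,27) = 2×27 = 54
prod[12] = 3×max(9,27) = 3×27 = 81
One optimal split: 3 + 3 + 3 + 3; product 3×3×3×3 = 81.

81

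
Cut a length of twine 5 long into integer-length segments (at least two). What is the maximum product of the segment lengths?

Let P[k] be the best product for length k (with at least one cut). For each first piece i, the rest contributes max(k−i, P[k−i]).
P[2] = 1×max(1,0) = 1×1 = 1
P[3] = 1×max(2,1) = 1×2 = 2
P[4] = 2×max(2,1) = 2×2 = 4
P[5] = 2×max(3,2) = 2×3 = 6
One optimal split: 3 + 2; product 3×2 = 6.

6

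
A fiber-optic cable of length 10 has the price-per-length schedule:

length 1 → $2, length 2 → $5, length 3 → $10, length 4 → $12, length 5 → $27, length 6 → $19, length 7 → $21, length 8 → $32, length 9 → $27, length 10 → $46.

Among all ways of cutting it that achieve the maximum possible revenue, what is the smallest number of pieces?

Build r[k] bottom-up: r[k] = max over allowed piece i of (p[i] + r[k−i]).
r[1] = 2
r[2] = max(2+2, 5+0) = 5
r[3] = max(2+5, 5+2, 10+0) = 10
r[4] = max(2+10, 5+5, 10+2, 12+0) = 12
r[5] = max(2+12, 5+10, 10+5, 12+2, 27+0) = 27
r[6] = max(2+27, 5+12, 10+10, 12+5, 27+2, 19+0) = 29
r[7] = max(2+29, 5+27, 10+12, …, 19+2, 21+0) = 32
r[8] = max(2+32, 5+29, 10+27, …, 21+2, 32+0) = 37
r[9] = max(2+37, 5+32, 10+29, …, 32+2, 27+0) = 39
r[10] = max(2+39, 5+37, 10+32, …, 27+2, 46+0) = 54
Maximum revenue is $54.
Now minimize piece count subject to staying optimal: for each k, pieces[k] = 1 + min over i with p[i]+r[k−i]=r[k] of pieces[k−i].
pieces[7] = 2
pieces[8] = 2
pieces[9] = 2
pieces[10] = 2

2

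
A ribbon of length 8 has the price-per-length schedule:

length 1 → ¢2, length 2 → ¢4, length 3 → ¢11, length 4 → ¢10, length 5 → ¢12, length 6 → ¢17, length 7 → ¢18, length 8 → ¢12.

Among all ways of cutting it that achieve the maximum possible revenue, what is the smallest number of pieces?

Let r[k] be the best obtainable value from length k. For each k, try every first piece i and keep the best of price[i] + r[k−i].
r[1] = 2
r[2] = max(2+2, 4+0) = 4
r[3] = max(2+4, 4+2, 11+0) = 11
r[4] = max(2+11, 4+4, 11+2, 10+0) = 13
r[5] = max(2+13, 4+11, 11+4, 10+2, 12+0) = 15
r[6] = max(2+15, 4+13, 11+11, 10+4, 12+2, 17+0) = 22
r[7] = max(2+22, 4+15, 11+13, …, 17+2, 18+0) = 24
r[8] = max(2+24, 4+22, 11+15, …, 18+2, 12+0) = 26
Maximum revenue is ¢26.
Now minimize piece count subject to staying optimal: for each k, pieces[k] = 1 + min over i with p[i]+r[k−i]=r[k] of pieces[k−i].
pieces[5] = 2
pieces[6] = 2
pieces[7] = 3
pieces[8] = 3

3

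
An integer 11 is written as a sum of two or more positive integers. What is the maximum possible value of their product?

54

Fill g[k] for k=2..11: at each k try every first piece i and multiply by the better of (k−i) uncut or g[k−i].
Small cases: g[2]=1, g[3]=2, g[4]=4.
g[5] = 2×max(3,2) = 2×3 = 6
g[6] = 3×max(3,2) = 3×3 = 9
g[7] = 2×max(5,6) = 2×6 = 12
g[8] = 2×max(6,9) = 2×9 = 18
g[9] = 3×max(6,9) = 3×9 = 27
g[10] = 2×max(8,18) = 2×18 = 36
g[11] = 2×max(9,27) = 2×27 = 54
One optimal split: 3 + 3 + 3 + 2; product 3×3×3×2 = 54.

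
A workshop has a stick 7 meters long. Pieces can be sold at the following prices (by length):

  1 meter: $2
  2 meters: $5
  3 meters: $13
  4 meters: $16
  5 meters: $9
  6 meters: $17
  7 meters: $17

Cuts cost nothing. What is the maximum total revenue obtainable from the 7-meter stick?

29

Let r[k] be the best obtainable value from length k. For each k, try every first piece i and keep the best of price[i] + r[k−i].
r[1] = 2
r[2] = max(2+2, 5+0) = 5
r[3] = max(2+5, 5+2, 13+0) = 13
r[4] = max(2+13, 5+5, 13+2, 16+0) = 16
r[5] = max(2+16, 5+13, 13+5, 16+2, 9+0) = 18
r[6] = max(2+18, 5+16, 13+13, 16+5, 9+2, 17+0) = 26
r[7] = max(2+26, 5+18, 13+16, …, 17+2, 17+0) = 29
One optimal cutting: 4 + 3 → $16 + $13 = $29.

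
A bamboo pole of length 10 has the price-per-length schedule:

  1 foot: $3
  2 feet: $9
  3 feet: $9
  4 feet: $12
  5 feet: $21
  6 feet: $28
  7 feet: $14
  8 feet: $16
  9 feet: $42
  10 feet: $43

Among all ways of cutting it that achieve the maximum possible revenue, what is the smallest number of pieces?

3

Let r[k] be the best obtainable value from length k. For each k, try every first piece i and keep the best of price[i] + r[k−i].
r[1] = 3
r[2] = max(3+3, 9+0) = 9
r[3] = max(3+9, 9+3, 9+0) = 12
r[4] = max(3+12, 9+9, 9+3, 12+0) = 18
r[5] = max(3+18, 9+12, 9+9, 12+3, 21+0) = 21
r[6] = max(3+21, 9+18, 9+12, 12+9, 21+3, 28+0) = 28
r[7] = max(3+28, 9+21, 9+18, …, 28+3, 14+0) = 31
r[8] = max(3+31, 9+28, 9+21, …, 14+3, 16+0) = 37
r[9] = max(3+37, 9+31, 9+28, …, 16+3, 42+0) = 42
r[10] = max(3+42, 9+37, 9+31, …, 42+3, 43+0) = 46
Maximum revenue is $46.
Now minimize piece count subject to staying optimal: for each k, pieces[k] = 1 + min over i with p[i]+r[k−i]=r[k] of pieces[k−i].
pieces[7] = 2
pieces[8] = 2
pieces[9] = 1
pieces[10] = 3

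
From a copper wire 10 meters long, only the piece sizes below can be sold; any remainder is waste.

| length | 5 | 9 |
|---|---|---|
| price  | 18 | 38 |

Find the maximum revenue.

Consider every possible first cut. r[k] is the best of p[i]+r[k−i] over all sellable i≤k.
r[1] = 0
r[2] = 0
r[3] = 0
r[4] = 0
r[5] = 18
r[6] = 18
r[7] = 18
r[8] = 18
r[9] = 38
r[10] = 38
One optimal cutting: pieces 9 with 1 meter of scrap → €38.

38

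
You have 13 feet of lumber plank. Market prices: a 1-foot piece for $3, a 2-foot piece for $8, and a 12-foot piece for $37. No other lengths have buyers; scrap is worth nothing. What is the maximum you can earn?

51

Let r[k] be the best obtainable value from length k. For each k, try every first piece i and keep the best of price[i] + r[k−i].
r[1] = 3
r[2] = max(3+3, 8+0) = 8
r[3] = max(3+8, 8+3) = 11
r[4] = max(3+11, 8+8) = 16
r[5] = max(3+16, 8+11) = 19
r[6] = max(3+19, 8+16) = 24
r[7] = max(3+24, 8+19) = 27
r[8] = max(3+27, 8+24) = 32
r[9] = max(3+32, 8+27) = 35
r[10] = max(3+35, 8+32) = 40
r[11] = max(3+40, 8+35) = 43
r[12] = max(3+43, 8+40, 37+0) = 48
r[13] = max(3+48, 8+43, 37+3) = 51
One optimal cutting: 2 + 2 + 2 + 2 + 2 + 2 + 1 → $51.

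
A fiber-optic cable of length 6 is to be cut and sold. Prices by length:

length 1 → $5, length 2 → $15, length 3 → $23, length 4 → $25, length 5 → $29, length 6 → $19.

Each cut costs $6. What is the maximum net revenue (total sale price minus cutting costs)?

Build net[k] bottom-up: net[k] = max over allowed piece i of (p[i] + net[k−i]) − 6 per cut.
net[1] = 5
net[2] = max(5+5-6, 15+0) = 15
net[3] = max(5+15-6, 15+5-6, 23+0) = 23
net[4] = max(5+23-6, 15+15-6, 23+5-6, 25+0) = 25
net[5] = max(5+25-6, 15+23-6, 23+15-6, 25+5-6, 29+0) = 32
net[6] = max(5+32-6, 15+25-6, 23+23-6, 25+15-6, 29+5-6, 19+0) = 40
One optimal plan: pieces 3 + 3 (1 cut) → $46 − $6 = $40.

40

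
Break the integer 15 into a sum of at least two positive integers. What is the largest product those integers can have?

Fill m[k] for k=2..15: at each k try every first piece i and multiply by the better of (k−i) uncut or m[k−i].
m[2] = 1*max(1,0) = 1*1 = 1
m[3] = 1*max(2,1) = 1*2 = 2
m[4] = 2*max(2,1) = 2*2 = 4
m[5] = 2*max(3,2) = 2*3 = 6
m[6] = 3*max(3,2) = 3*3 = 9
m[7] = 2*max(5,6) = 2*6 = 12
m[8] = 2*max(6,9) = 2*9 = 18
m[9] = 3*max(6,9) = 3*9 = 27
m[10] = 2*max(8,18) = 2*18 = 36
m[11] = 2*max(9,27) = 2*27 = 54
m[12] = 3*max(9,27) = 3*27 = 81
m[13] = 2*max(11,54) = 2*54 = 108
m[14] = 2*max(12,81) = 2*81 = 162
m[15] = 3*max(12,81) = 3*81 = 243
One optimal split: 3 + 3 + 3 + 3 + 3; product 3*3*3*3*3 = 243.

243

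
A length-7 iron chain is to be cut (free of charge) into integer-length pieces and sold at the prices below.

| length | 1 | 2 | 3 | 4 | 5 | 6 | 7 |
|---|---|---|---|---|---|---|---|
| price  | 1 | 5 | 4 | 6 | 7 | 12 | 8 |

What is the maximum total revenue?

Let R[k] be the best obtainable value from length k. For each k, try every first piece i and keep the best of price[i] + R[k−i].
R[1] = 1
R[2] = 5
R[3] = 6  (first piece 1, then R[2]=5)
R[4] = 10  (first piece 2, then R[2]=5)
R[5] = 11  (first piece 1, then R[4]=10)
R[6] = 15  (first piece 2, then R[4]=10)
R[7] = 16  (first piece 1, then R[6]=15)
One optimal cutting: 2 + 2 + 2 + 1 → $5 + $5 + $5 + $1 = $16.

16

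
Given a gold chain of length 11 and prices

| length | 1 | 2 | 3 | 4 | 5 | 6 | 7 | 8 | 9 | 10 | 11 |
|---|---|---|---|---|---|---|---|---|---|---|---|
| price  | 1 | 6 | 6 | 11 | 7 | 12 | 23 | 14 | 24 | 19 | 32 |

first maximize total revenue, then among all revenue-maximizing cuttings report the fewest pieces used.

Consider every possible first cut. r[k] is the best of p[i]+r[k−i] over all sellable i≤k.
r[1] = 1
r[2] = 6
r[3] = 7  (first piece 1, then r[2]=6)
r[4] = 12  (first piece 2, then r[2]=6)
r[5] = 13  (first piece 1, then r[4]=12)
r[6] = 18  (first piece 2, then r[4]=12)
r[7] = 23
r[8] = 24  (first piece 1, then r[7]=23)
r[9] = 29  (first piece 2, then r[7]=23)
r[10] = 30  (first piece 1, then r[9]=29)
r[11] = 35  (first piece 2, then r[9]=29)
Maximum revenue is $35.
Now minimize piece count subject to staying optimal: for each k, pieces[k] = 1 + min over i with p[i]+r[k−i]=r[k] of pieces[k−i].
pieces[8] = 2
pieces[9] = 2
pieces[10] = 3
pieces[11] = 3

3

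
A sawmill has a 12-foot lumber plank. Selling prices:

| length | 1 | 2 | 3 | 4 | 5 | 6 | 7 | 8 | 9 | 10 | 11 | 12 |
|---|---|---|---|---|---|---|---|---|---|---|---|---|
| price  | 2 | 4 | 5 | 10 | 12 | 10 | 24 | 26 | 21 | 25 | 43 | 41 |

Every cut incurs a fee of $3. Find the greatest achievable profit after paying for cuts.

42

Build v[k] bottom-up: v[k] = max over allowed piece i of (p[i] + v[k−i]) − 3 per cut.
v[1] = 2
v[2] = 4
v[3] = 5
v[4] = 10
v[5] = 12
v[6] = 11  (first piece 1, then v[5]=12)
v[7] = 24
v[8] = 26
v[9] = 25  (first piece 1, then v[8]=26)
v[10] = 27  (first piece 2, then v[8]=26)
v[11] = 43
v[12] = 42  (first piece 1, then v[11]=43)
One optimal plan: pieces 11 + 1 (1 cut) → $45 − $3 = $42.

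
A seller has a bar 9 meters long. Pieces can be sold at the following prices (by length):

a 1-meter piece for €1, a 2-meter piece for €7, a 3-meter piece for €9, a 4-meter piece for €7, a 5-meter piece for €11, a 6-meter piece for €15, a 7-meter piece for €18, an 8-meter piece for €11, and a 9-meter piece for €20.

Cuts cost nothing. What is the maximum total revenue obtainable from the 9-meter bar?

Let v[k] be the best obtainable value from length k. For each k, try every first piece i and keep the best of price[i] + v[k−i].
v[1] = 1
v[2] = max(1+1, 7+0) = 7
v[3] = max(1+7, 7+1, 9+0) = 9
v[4] = max(1+9, 7+7, 9+1, 7+0) = 14
v[5] = max(1+14, 7+9, 9+7, 7+1, 11+0) = 16
v[6] = max(1+16, 7+14, 9+9, 7+7, 11+1, 15+0) = 21
v[7] = max(1+21, 7+16, 9+14, …, 15+1, 18+0) = 23
v[8] = max(1+23, 7+21, 9+16, …, 18+1, 11+0) = 28
v[9] = max(1+28, 7+23, 9+21, …, 11+1, 20+0) = 30
One optimal cutting: 3 + 2 + 2 + 2 → €9 + €7 + €7 + €7 = €30.

30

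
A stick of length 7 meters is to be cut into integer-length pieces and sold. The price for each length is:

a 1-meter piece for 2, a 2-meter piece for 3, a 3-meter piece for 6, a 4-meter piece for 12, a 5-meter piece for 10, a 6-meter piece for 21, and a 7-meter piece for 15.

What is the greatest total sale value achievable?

23

Let r[k] be the best obtainable value from length k. For each k, try every first piece i and keep the best of price[i] + r[k−i].
r[1] = 2
r[2] = max(2+2, 3+0) = 4
r[3] = max(2+4, 3+2, 6+0) = 6
r[4] = max(2+6, 3+4, 6+2, 12+0) = 12
r[5] = max(2+12, 3+6, 6+4, 12+2, 10+0) = 14
r[6] = max(2+14, 3+12, 6+6, 12+4, 10+2, 21+0) = 21
r[7] = max(2+21, 3+14, 6+12, …, 21+2, 15+0) = 23
One optimal cutting: 6 + 1 → 21 + 2 = 23.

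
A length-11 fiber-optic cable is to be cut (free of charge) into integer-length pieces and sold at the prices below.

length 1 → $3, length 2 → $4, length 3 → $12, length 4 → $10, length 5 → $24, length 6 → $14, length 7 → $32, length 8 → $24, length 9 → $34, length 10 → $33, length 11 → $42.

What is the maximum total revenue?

51

Let r[k] be the best obtainable value from length k. For each k, try every first piece i and keep the best of price[i] + r[k−i].
r[1] = 3
r[2] = 6  (first piece 1, then r[1]=3)
r[3] = 12
r[4] = 15  (first piece 1, then r[3]=12)
r[5] = 24
r[6] = 27  (first piece 1, then r[5]=24)
r[7] = 32
r[8] = 36  (first piece 3, then r[5]=24)
r[9] = 39  (first piece 1, then r[8]=36)
r[10] = 48  (first piece 5, then r[5]=24)
r[11] = 51  (first piece 1, then r[10]=48)
One optimal cutting: 5 + 5 + 1 → $24 + $24 + $3 = $51.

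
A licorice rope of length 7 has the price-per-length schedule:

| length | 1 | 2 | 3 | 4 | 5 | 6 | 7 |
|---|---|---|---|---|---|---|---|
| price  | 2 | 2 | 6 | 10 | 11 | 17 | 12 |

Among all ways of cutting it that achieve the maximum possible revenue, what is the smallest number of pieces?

Consider every possible first cut. r[k] is the best of p[i]+r[k−i] over all sellable i≤k.
r[1] = 2
r[2] = max(2+2, 2+0) = 4
r[3] = max(2+4, 2+2, 6+0) = 6
r[4] = max(2+6, 2+4, 6+2, 10+0) = 10
r[5] = max(2+10, 2+6, 6+4, 10+2, 11+0) = 12
r[6] = max(2+12, 2+10, 6+6, 10+4, 11+2, 17+0) = 17
r[7] = max(2+17, 2+12, 6+10, …, 17+2, 12+0) = 19
Maximum revenue is ¢19.
Now minimize piece count subject to staying optimal: for each k, pieces[k] = 1 + min over i with p[i]+r[k−i]=r[k] of pieces[k−i].
pieces[4] = 1
pieces[5] = 2
pieces[6] = 1
pieces[7] = 2

2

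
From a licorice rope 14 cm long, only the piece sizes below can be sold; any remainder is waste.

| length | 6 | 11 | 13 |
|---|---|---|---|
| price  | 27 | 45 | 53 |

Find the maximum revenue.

Let f[k] be the best obtainable value from length k. For each k, try every first piece i and keep the best of price[i] + f[k−i].
f[1] = 0
f[2] = 0
f[3] = 0
f[4] = 0
f[5] = 0
f[6] = 27
f[7] = 27
f[8] = 27
f[9] = 27
f[10] = 27
f[11] = 45
f[12] = 54  (first piece 6, then f[6]=27)
f[13] = 54
f[14] = 54
One optimal cutting: pieces 6 + 6 with 2 cm of scrap → ¢54.

54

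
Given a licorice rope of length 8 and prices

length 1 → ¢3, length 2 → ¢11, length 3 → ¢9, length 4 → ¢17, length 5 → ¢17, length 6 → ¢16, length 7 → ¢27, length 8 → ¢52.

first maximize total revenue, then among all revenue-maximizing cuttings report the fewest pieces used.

1

Let r[k] be the best obtainable value from length k. For each k, try every first piece i and keep the best of price[i] + r[k−i].
r[1] = 3
r[2] = max(3+3, 11+0) = 11
r[3] = max(3+11, 11+3, 9+0) = 14
r[4] = max(3+14, 11+11, 9+3, 17+0) = 22
r[5] = max(3+22, 11+14, 9+11, 17+3, 17+0) = 25
r[6] = max(3+25, 11+22, 9+14, 17+11, 17+3, 16+0) = 33
r[7] = max(3+33, 11+25, 9+22, …, 16+3, 27+0) = 36
r[8] = max(3+36, 11+33, 9+25, …, 27+3, 52+0) = 52
Maximum revenue is ¢52.
Now minimize piece count subject to staying optimal: for each k, pieces[k] = 1 + min over i with p[i]+r[k−i]=r[k] of pieces[k−i].
pieces[5] = 3
pieces[6] = 3
pieces[7] = 4
pieces[8] = 1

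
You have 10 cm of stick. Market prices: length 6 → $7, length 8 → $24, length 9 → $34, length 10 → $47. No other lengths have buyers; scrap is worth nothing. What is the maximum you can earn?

Consider every possible first cut. best[k] is the best of p[i]+best[k−i] over all sellable i≤k.
best[1] = 0
best[2] = 0
best[3] = 0
best[4] = 0
best[5] = 0
best[6] = 7
best[7] = 7
best[8] = 24
best[9] = 34
best[10] = 47
One optimal cutting: 10 → $47.

47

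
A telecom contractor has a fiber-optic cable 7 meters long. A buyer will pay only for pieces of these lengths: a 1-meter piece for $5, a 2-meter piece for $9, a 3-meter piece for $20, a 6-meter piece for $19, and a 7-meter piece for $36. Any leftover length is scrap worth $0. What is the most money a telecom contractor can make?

45

Consider every possible first cut. f[k] is the best of p[i]+f[k−i] over all sellable i≤k.
f[1] = 5
f[2] = 10  (first piece 1, then f[1]=5)
f[3] = 20
f[4] = 25  (first piece 1, then f[3]=20)
f[5] = 30  (first piece 1, then f[4]=25)
f[6] = 40  (first piece 3, then f[3]=20)
f[7] = 45  (first piece 1, then f[6]=40)
One optimal cutting: 3 + 3 + 1 → $45.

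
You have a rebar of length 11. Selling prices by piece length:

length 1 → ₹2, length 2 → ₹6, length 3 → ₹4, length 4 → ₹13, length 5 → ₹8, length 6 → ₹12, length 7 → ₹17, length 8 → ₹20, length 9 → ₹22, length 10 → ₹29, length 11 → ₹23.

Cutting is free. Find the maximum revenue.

34

Let best[k] be the best obtainable value from length k. For each k, try every first piece i and keep the best of price[i] + best[k−i].
best[1] = 2
best[2] = 6
best[3] = 8  (first piece 1, then best[2]=6)
best[4] = 13
best[5] = 15  (first piece 1, then best[4]=13)
best[6] = 19  (first piece 2, then best[4]=13)
best[7] = 21  (first piece 1, then best[6]=19)
best[8] = 26  (first piece 4, then best[4]=13)
best[9] = 28  (first piece 1, then best[8]=26)
best[10] = 32  (first piece 2, then best[8]=26)
best[11] = 34  (first piece 1, then best[10]=32)
One optimal cutting: 4 + 4 + 2 + 1 → ₹13 + ₹13 + ₹6 + ₹2 = ₹34.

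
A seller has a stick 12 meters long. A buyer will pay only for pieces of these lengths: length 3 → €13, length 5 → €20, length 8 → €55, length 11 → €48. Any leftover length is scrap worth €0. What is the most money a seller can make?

Build best[k] bottom-up: best[k] = max over allowed piece i of (p[i] + best[k−i]).
best[1] = 0
best[2] = 0
best[3] = 13
best[4] = 13
best[5] = 20
best[6] = 26  (first piece 3, then best[3]=13)
best[7] = 26
best[8] = 55
best[9] = 55
best[10] = 55
best[11] = 68  (first piece 3, then best[8]=55)
best[12] = 68
One optimal cutting: pieces 8 + 3 with 1 meter of scrap → €68.

68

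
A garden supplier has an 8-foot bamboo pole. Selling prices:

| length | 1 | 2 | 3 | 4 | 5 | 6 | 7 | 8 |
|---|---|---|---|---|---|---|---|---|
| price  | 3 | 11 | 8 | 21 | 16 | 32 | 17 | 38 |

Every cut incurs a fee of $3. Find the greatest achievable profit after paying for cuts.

Let net[k] be the best obtainable value from length k. For each k, try every first piece i and keep the best of price[i] + net[k−i] minus the 3 cut fee when i<k.
net[1] = 3
net[2] = max(3+3-3, 11+0) = 11
net[3] = max(3+11-3, 11+3-3, 8+0) = 11
net[4] = max(3+11-3, 11+11-3, 8+3-3, 21+0) = 21
net[5] = max(3+21-3, 11+11-3, 8+11-3, 21+3-3, 16+0) = 21
net[6] = max(3+21-3, 11+21-3, 8+11-3, 21+11-3, 16+3-3, 32+0) = 32
net[7] = max(3+32-3, 11+21-3, 8+21-3, …, 32+3-3, 17+0) = 32
net[8] = max(3+32-3, 11+32-3, 8+21-3, …, 17+3-3, 38+0) = 40
One optimal plan: pieces 6 + 2 (1 cut) → $43 − $3 = $40.

40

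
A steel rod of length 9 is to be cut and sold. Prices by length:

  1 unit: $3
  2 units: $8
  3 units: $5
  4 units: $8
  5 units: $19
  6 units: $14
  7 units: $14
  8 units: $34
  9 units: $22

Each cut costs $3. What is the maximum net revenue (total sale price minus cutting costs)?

34

Let r[k] be the best obtainable value from length k. For each k, try every first piece i and keep the best of price[i] + r[k−i] minus the 3 cut fee when i<k.
r[1] = 3
r[2] = 8
r[3] = 8  (first piece 1, then r[2]=8)
r[4] = 13  (first piece 2, then r[2]=8)
r[5] = 19
r[6] = 19  (first piece 1, then r[5]=19)
r[7] = 24  (first piece 2, then r[5]=19)
r[8] = 34
r[9] = 34  (first piece 1, then r[8]=34)
One optimal plan: pieces 8 + 1 (1 cut) → $37 − $3 = $34.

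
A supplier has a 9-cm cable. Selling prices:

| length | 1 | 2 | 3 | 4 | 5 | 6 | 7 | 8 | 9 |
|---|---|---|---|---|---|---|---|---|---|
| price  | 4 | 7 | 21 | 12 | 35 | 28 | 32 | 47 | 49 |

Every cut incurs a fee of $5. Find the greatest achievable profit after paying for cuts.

53

Build v[k] bottom-up: v[k] = max over allowed piece i of (p[i] + v[k−i]) − 5 per cut.
v[1] = 4
v[2] = max(4+4-5, 7+0) = 7
v[3] = max(4+7-5, 7+4-5, 21+0) = 21
v[4] = max(4+21-5, 7+7-5, 21+4-5, 12+0) = 20
v[5] = max(4+20-5, 7+21-5, 21+7-5, 12+4-5, 35+0) = 35
v[6] = max(4+35-5, 7+20-5, 21+21-5, 12+7-5, 35+4-5, 28+0) = 37
v[7] = max(4+37-5, 7+35-5, 21+20-5, …, 28+4-5, 32+0) = 37
v[8] = max(4+37-5, 7+37-5, 21+35-5, …, 32+4-5, 47+0) = 51
v[9] = max(4+51-5, 7+37-5, 21+37-5, …, 47+4-5, 49+0) = 53
One optimal plan: pieces 3 + 3 + 3 (2 cuts) → $63 − $10 = $53.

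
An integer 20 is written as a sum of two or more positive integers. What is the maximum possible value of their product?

Define f[k] = max over 1≤i<k of i · max(k−i, f[k−i]); the inner max lets the remainder stay uncut if that's better.
Small cases: f[2]=1, f[3]=2, f[4]=4, f[5]=6, f[6]=9, f[7]=12, f[8]=18, f[9]=27, f[10]=36, f[11]=54, f[12]=81, f[13]=108, f[14]=162.
f[15] = 3×max(12,81) = 3×81 = 243
f[16] = 2×max(14,162) = 2×162 = 324
f[17] = 2×max(15,243) = 2×243 = 486
f[18] = 3×max(15,243) = 3×243 = 729
f[19] = 2×max(17,486) = 2×486 = 972
f[20] = 2×max(18,729) = 2×729 = 1458
One optimal split: 3 + 3 + 3 + 3 + 3 + 3 + 2; product 3×3×3×3×3×3×2 = 1458.

1458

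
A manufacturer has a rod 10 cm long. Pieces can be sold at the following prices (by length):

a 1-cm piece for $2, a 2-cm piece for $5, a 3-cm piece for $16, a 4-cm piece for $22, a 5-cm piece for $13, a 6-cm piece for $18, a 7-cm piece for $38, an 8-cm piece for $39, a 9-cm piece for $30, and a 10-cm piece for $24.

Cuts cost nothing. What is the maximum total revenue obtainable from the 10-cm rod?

54

Let best[k] be the best obtainable value from length k. For each k, try every first piece i and keep the best of price[i] + best[k−i].
best[1] = 2
best[2] = max(2+2, 5+0) = 5
best[3] = max(2+5, 5+2, 16+0) = 16
best[4] = max(2+16, 5+5, 16+2, 22+0) = 22
best[5] = max(2+22, 5+16, 16+5, 22+2, 13+0) = 24
best[6] = max(2+24, 5+22, 16+16, 22+5, 13+2, 18+0) = 32
best[7] = max(2+32, 5+24, 16+22, …, 18+2, 38+0) = 38
best[8] = max(2+38, 5+32, 16+24, …, 38+2, 39+0) = 44
best[9] = max(2+44, 5+38, 16+32, …, 39+2, 30+0) = 48
best[10] = max(2+48, 5+44, 16+38, …, 30+2, 24+0) = 54
One optimal cutting: 4 + 3 + 3 → $22 + $16 + $16 = $54.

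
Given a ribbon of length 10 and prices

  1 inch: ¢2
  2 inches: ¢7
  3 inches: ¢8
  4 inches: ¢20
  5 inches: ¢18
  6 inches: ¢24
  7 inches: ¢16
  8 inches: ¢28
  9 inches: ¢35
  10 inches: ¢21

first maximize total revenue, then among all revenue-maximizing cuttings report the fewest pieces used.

3

Let r[k] be the best obtainable value from length k. For each k, try every first piece i and keep the best of price[i] + r[k−i].
r[1] = 2
r[2] = max(2+2, 7+0) = 7
r[3] = max(2+7, 7+2, 8+0) = 9
r[4] = max(2+9, 7+7, 8+2, 20+0) = 20
r[5] = max(2+20, 7+9, 8+7, 20+2, 18+0) = 22
r[6] = max(2+22, 7+20, 8+9, 20+7, 18+2, 24+0) = 27
r[7] = max(2+27, 7+22, 8+20, …, 24+2, 16+0) = 29
r[8] = max(2+29, 7+27, 8+22, …, 16+2, 28+0) = 40
r[9] = max(2+40, 7+29, 8+27, …, 28+2, 35+0) = 42
r[10] = max(2+42, 7+40, 8+29, …, 35+2, 21+0) = 47
Maximum revenue is ¢47.
Now minimize piece count subject to staying optimal: for each k, pieces[k] = 1 + min over i with p[i]+r[k−i]=r[k] of pieces[k−i].
pieces[7] = 3
pieces[8] = 2
pieces[9] = 3
pieces[10] = 3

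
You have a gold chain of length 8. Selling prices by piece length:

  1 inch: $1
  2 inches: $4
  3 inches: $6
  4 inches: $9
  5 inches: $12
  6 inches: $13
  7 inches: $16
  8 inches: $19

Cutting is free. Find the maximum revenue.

Consider every possible first cut. v[k] is the best of p[i]+v[k−i] over all sellable i≤k.
v[1] = 1
v[2] = 4
v[3] = 6
v[4] = 9
v[5] = 12
v[6] = 13  (first piece 1, then v[5]=12)
v[7] = 16  (first piece 2, then v[5]=12)
v[8] = 19
Best is to sell the whole 8-inch piece uncut for $19.

19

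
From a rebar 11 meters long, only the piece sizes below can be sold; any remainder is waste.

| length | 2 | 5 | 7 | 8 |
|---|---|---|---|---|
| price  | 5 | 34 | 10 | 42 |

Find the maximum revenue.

68

Consider every possible first cut. r[k] is the best of p[i]+r[k−i] over all sellable i≤k.
r[1] = 0
r[2] = 5
r[3] = 5
r[4] = 10  (first piece 2, then r[2]=5)
r[5] = 34
r[6] = 34
r[7] = 39  (first piece 2, then r[5]=34)
r[8] = 42
r[9] = 44  (first piece 2, then r[7]=39)
r[10] = 68  (first piece 5, then r[5]=34)
r[11] = 68
One optimal cutting: pieces 5 + 5 with 1 meter of scrap → ₹68.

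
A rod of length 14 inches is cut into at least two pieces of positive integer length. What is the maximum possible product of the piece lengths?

162

Let m[k] be the best product for length k (with at least one cut). For each first piece i, the rest contributes max(k−i, m[k−i]).
Small cases: m[2]=1, m[3]=2, m[4]=4, m[5]=6, m[6]=9, m[7]=12.
m[8] = max(1×12, 2×9, 3×6, …, 6×2, 7×1) = 18
m[9] = max(1×18, 2×12, 3×9, …, 7×2, 8×1) = 27
m[10] = max(1×27, 2×18, 3×12, …, 8×2, 9×1) = 36
m[11] = max(1×36, 2×27, 3×18, …, 9×2, 10×1) = 54
m[12] = max(1×54, 2×36, 3×27, …, 10×2, 11×1) = 81
m[13] = max(1×81, 2×54, 3×36, …, 11×2, 12×1) = 108
m[14] = max(1×108, 2×81, 3×54, …, 12×2, 13×1) = 162
One optimal split: 3 + 3 + 3 + 3 + 2; product 3×3×3×3×2 = 162.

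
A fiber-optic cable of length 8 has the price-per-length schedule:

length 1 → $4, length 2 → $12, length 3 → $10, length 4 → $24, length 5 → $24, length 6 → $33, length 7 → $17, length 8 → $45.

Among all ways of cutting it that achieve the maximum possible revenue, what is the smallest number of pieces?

2

Consider every possible first cut. r[k] is the best of p[i]+r[k−i] over all sellable i≤k.
r[1] = 4
r[2] = max(4+4, 12+0) = 12
r[3] = max(4+12, 12+4, 10+0) = 16
r[4] = max(4+16, 12+12, 10+4, 24+0) = 24
r[5] = max(4+24, 12+16, 10+12, 24+4, 24+0) = 28
r[6] = max(4+28, 12+24, 10+16, 24+12, 24+4, 33+0) = 36
r[7] = max(4+36, 12+28, 10+24, …, 33+4, 17+0) = 40
r[8] = max(4+40, 12+36, 10+28, …, 17+4, 45+0) = 48
Maximum revenue is $48.
Now minimize piece count subject to staying optimal: for each k, pieces[k] = 1 + min over i with p[i]+r[k−i]=r[k] of pieces[k−i].
pieces[5] = 2
pieces[6] = 2
pieces[7] = 3
pieces[8] = 2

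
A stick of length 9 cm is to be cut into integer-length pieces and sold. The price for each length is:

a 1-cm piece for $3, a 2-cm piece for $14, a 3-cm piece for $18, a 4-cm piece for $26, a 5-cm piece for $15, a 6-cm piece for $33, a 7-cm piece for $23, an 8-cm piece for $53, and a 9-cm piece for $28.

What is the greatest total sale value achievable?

60

Consider every possible first cut. R[k] is the best of p[i]+R[k−i] over all sellable i≤k.
R[1] = 3
R[2] = 14
R[3] = 18
R[4] = 28  (first piece 2, then R[2]=14)
R[5] = 32  (first piece 2, then R[3]=18)
R[6] = 42  (first piece 2, then R[4]=28)
R[7] = 46  (first piece 2, then R[5]=32)
R[8] = 56  (first piece 2, then R[6]=42)
R[9] = 60  (first piece 2, then R[7]=46)
One optimal cutting: 3 + 2 + 2 + 2 → $18 + $14 + $14 + $14 = $60.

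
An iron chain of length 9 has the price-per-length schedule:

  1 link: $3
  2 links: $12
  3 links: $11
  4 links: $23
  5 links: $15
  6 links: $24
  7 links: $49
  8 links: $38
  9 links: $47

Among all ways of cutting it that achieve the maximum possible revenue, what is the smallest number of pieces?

2

Consider every possible first cut. r[k] is the best of p[i]+r[k−i] over all sellable i≤k.
r[1] = 3
r[2] = max(3+3, 12+0) = 12
r[3] = max(3+12, 12+3, 11+0) = 15
r[4] = max(3+15, 12+12, 11+3, 23+0) = 24
r[5] = max(3+24, 12+15, 11+12, 23+3, 15+0) = 27
r[6] = max(3+27, 12+24, 11+15, 23+12, 15+3, 24+0) = 36
r[7] = max(3+36, 12+27, 11+24, …, 24+3, 49+0) = 49
r[8] = max(3+49, 12+36, 11+27, …, 49+3, 38+0) = 52
r[9] = max(3+52, 12+49, 11+36, …, 38+3, 47+0) = 61
Maximum revenue is $61.
Now minimize piece count subject to staying optimal: for each k, pieces[k] = 1 + min over i with p[i]+r[k−i]=r[k] of pieces[k−i].
pieces[6] = 3
pieces[7] = 1
pieces[8] = 2
pieces[9] = 2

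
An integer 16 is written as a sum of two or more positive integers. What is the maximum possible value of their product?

324

Fill P[k] for k=2..16: at each k try every first piece i and multiply by the better of (k−i) uncut or P[k−i].
P[2] = 1·max(1,0) = 1·1 = 1
P[3] = 1·max(2,1) = 1·2 = 2
P[4] = 2·max(2,1) = 2·2 = 4
P[5] = 2·max(3,2) = 2·3 = 6
P[6] = 3·max(3,2) = 3·3 = 9
P[7] = 2·max(5,6) = 2·6 = 12
P[8] = 2·max(6,9) = 2·9 = 18
P[9] = 3·max(6,9) = 3·9 = 27
P[10] = 2·max(8,18) = 2·18 = 36
P[11] = 2·max(9,27) = 2·27 = 54
P[12] = 3·max(9,27) = 3·27 = 81
P[13] = 2·max(11,54) = 2·54 = 108
P[14] = 2·max(12,81) = 2·81 = 162
P[15] = 3·max(12,81) = 3·81 = 243
P[16] = 2·max(14,162) = 2·162 = 324
One optimal split: 3 + 3 + 3 + 3 + 2 + 2; product 3·3·3·3·2·2 = 324.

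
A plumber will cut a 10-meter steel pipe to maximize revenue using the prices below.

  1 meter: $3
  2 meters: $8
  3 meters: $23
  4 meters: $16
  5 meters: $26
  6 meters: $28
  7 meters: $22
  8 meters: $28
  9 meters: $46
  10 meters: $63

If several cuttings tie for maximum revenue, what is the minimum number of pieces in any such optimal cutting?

4

Consider every possible first cut. r[k] is the best of p[i]+r[k−i] over all sellable i≤k.
r[1] = 3
r[2] = max(3+3, 8+0) = 8
r[3] = max(3+8, 8+3, 23+0) = 23
r[4] = max(3+23, 8+8, 23+3, 16+0) = 26
r[5] = max(3+26, 8+23, 23+8, 16+3, 26+0) = 31
r[6] = max(3+31, 8+26, 23+23, 16+8, 26+3, 28+0) = 46
r[7] = max(3+46, 8+31, 23+26, …, 28+3, 22+0) = 49
r[8] = max(3+49, 8+46, 23+31, …, 22+3, 28+0) = 54
r[9] = max(3+54, 8+49, 23+46, …, 28+3, 46+0) = 69
r[10] = max(3+69, 8+54, 23+49, …, 46+3, 63+0) = 72
Maximum revenue is $72.
Now minimize piece count subject to staying optimal: for each k, pieces[k] = 1 + min over i with p[i]+r[k−i]=r[k] of pieces[k−i].
pieces[7] = 3
pieces[8] = 3
pieces[9] = 3
pieces[10] = 4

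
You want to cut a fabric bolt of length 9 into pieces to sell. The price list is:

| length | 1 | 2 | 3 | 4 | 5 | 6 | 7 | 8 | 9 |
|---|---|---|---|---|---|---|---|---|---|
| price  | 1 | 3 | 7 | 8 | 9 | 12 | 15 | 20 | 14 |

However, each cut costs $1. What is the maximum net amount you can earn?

20

Consider every possible first cut. v[k] is the best of p[i]+v[k−i] over all sellable i≤k, charging 1 whenever i<k.
v[1] = 1
v[2] = 3
v[3] = 7
v[4] = 8
v[5] = 9  (first piece 2, then v[3]=7)
v[6] = 13  (first piece 3, then v[3]=7)
v[7] = 15
v[8] = 20
v[9] = 20  (first piece 1, then v[8]=20)
One optimal plan: pieces 8 + 1 (1 cut) → $21 − $1 = $20.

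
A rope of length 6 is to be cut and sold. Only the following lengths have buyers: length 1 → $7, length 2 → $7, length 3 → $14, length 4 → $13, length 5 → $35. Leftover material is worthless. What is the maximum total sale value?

42

Build r[k] bottom-up: r[k] = max over allowed piece i of (p[i] + r[k−i]).
r[1] = 7
r[2] = max(7+7, 7+0) = 14
r[3] = max(7+14, 7+7, 14+0) = 21
r[4] = max(7+21, 7+14, 14+7, 13+0) = 28
r[5] = max(7+28, 7+21, 14+14, 13+7, 35+0) = 35
r[6] = max(7+35, 7+28, 14+21, 13+14, 35+7) = 42
One optimal cutting: 1 + 1 + 1 + 1 + 1 + 1 → $42.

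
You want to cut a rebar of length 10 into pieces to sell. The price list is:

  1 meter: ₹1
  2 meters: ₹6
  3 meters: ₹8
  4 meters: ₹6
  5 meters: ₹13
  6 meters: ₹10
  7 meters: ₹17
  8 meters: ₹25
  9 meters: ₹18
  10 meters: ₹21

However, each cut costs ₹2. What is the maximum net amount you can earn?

29

Consider every possible first cut. r[k] is the best of p[i]+r[k−i] over all sellable i≤k, charging 2 whenever i<k.
r[1] = 1
r[2] = max(1+1-2, 6+0) = 6
r[3] = max(1+6-2, 6+1-2, 8+0) = 8
r[4] = max(1+8-2, 6+6-2, 8+1-2, 6+0) = 10
r[5] = max(1+10-2, 6+8-2, 8+6-2, 6+1-2, 13+0) = 13
r[6] = max(1+13-2, 6+10-2, 8+8-2, 6+6-2, 13+1-2, 10+0) = 14
r[7] = max(1+14-2, 6+13-2, 8+10-2, …, 10+1-2, 17+0) = 17
r[8] = max(1+17-2, 6+14-2, 8+13-2, …, 17+1-2, 25+0) = 25
r[9] = max(1+25-2, 6+17-2, 8+14-2, …, 25+1-2, 18+0) = 24
r[10] = max(1+24-2, 6+25-2, 8+17-2, …, 18+1-2, 21+0) = 29
One optimal plan: pieces 8 + 2 (1 cut) → ₹31 − ₹2 = ₹29.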